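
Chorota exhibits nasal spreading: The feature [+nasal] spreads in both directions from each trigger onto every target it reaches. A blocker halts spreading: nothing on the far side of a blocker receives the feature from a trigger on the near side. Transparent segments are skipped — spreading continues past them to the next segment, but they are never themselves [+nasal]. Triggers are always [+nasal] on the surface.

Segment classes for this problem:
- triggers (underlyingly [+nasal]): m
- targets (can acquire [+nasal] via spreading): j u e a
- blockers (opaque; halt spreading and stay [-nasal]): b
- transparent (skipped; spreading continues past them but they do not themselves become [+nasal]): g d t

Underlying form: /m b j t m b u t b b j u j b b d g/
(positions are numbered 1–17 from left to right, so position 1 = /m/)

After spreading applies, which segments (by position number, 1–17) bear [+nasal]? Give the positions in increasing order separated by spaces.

1 3 5

From /m/ at 1 rightward: 2 /b/ blocks.
From /m/ at 1 leftward: word edge.
From /m/ at 5 rightward: 6 /b/ blocks.
From /m/ at 5 leftward: 4 /t/ transparent; 3 /j/ → [+nasal]; 2 /b/ blocks.
Targets with no active source: positions 7 11 12 13 stay [-nasal].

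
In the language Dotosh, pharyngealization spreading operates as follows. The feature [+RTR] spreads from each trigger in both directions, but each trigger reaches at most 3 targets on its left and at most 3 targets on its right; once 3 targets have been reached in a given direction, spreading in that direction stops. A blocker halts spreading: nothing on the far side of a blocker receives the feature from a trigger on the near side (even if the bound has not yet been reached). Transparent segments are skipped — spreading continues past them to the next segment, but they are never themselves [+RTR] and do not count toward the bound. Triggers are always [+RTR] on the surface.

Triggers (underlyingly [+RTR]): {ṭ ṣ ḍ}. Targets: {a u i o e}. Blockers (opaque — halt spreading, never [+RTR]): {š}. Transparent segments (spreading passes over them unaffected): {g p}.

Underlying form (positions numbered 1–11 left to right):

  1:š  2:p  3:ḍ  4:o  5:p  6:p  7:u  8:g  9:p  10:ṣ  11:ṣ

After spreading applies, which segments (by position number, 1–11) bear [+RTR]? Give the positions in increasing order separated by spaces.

From /ḍ/ at 3 rightward: 4 /o/ → [+RTR]; 5 /p/ transparent; 6 /p/ transparent; 7 /u/ → [+RTR]; 8 /g/ transparent; 9 /p/ transparent; 10 /ṣ/ is itself a trigger — this domain ends here.
From /ḍ/ at 3 leftward: 2 /p/ transparent; 1 /š/ blocks.
From /ṣ/ at 10 rightward: 11 /ṣ/ is itself a trigger — this domain ends here.
From /ṣ/ at 10 leftward: 9 /p/ transparent; 8 /g/ transparent; 7 /u/ → [+RTR]; 6 /p/ transparent; 5 /p/ transparent; 4 /o/ → [+RTR]; 3 /ḍ/ is itself a trigger — this domain ends here.
From /ṣ/ at 11 rightward: word edge.
From /ṣ/ at 11 leftward: 10 /ṣ/ is itself a trigger — this domain ends here.

3 4 7 10 11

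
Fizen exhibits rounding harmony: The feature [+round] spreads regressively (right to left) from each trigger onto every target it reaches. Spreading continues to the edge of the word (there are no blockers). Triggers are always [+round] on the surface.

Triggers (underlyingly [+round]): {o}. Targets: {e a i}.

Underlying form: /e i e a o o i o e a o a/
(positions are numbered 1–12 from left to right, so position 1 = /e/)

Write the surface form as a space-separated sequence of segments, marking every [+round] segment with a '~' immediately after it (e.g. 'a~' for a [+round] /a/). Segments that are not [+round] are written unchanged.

e~ i~ e~ a~ o~ o~ i~ o~ e~ a~ o~ a

From /o/ at 5 leftward: 4 /a/ → [+round]; 3 /e/ → [+round]; 2 /i/ → [+round]; 1 /e/ → [+round]; word edge.
From /o/ at 6 leftward: 5 /o/ is itself a trigger — this domain ends here.
From /o/ at 8 leftward: 7 /i/ → [+round]; 6 /o/ is itself a trigger — this domain ends here.
From /o/ at 11 leftward: 10 /a/ → [+round]; 9 /e/ → [+round]; 8 /o/ is itself a trigger — this domain ends here.
Target with no active source: position 12 stays [-round].
[+round] positions on the surface: 1 2 3 4 5 6 7 8 9 10 11.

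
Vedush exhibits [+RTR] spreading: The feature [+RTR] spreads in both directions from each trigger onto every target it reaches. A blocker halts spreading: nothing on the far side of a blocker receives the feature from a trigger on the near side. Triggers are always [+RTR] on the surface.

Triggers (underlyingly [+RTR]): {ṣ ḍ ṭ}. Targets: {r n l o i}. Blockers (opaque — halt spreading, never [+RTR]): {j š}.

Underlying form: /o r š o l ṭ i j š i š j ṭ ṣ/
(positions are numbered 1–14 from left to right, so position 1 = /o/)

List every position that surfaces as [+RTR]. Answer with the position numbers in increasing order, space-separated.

4 5 6 7 13 14

From /ṭ/ at 6 rightward: 7 /i/ → [+RTR]; 8 /j/ blocks.
From /ṭ/ at 6 leftward: 5 /l/ → [+RTR]; 4 /o/ → [+RTR]; 3 /š/ blocks.
From /ṭ/ at 13 rightward: 14 /ṣ/ is itself a trigger — this domain ends here.
From /ṭ/ at 13 leftward: 12 /j/ blocks.
From /ṣ/ at 14 rightward: word edge.
From /ṣ/ at 14 leftward: 13 /ṭ/ is itself a trigger — this domain ends here.
Targets with no active source: positions 1 2 10 stay [-emphatic].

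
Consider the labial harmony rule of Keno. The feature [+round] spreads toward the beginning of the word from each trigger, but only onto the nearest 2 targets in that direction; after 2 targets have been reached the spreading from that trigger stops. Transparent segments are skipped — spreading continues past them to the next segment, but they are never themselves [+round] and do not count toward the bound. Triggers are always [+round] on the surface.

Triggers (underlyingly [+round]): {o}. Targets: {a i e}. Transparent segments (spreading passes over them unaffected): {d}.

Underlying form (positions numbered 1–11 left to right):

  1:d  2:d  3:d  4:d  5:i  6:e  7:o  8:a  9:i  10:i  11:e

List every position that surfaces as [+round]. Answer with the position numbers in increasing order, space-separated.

From /o/ at 7 leftward: 6 /e/ → [+round]; 5 /i/ → [+round]; bound reached.
Targets with no active source: positions 8 9 10 11 stay [-round].

5 6 7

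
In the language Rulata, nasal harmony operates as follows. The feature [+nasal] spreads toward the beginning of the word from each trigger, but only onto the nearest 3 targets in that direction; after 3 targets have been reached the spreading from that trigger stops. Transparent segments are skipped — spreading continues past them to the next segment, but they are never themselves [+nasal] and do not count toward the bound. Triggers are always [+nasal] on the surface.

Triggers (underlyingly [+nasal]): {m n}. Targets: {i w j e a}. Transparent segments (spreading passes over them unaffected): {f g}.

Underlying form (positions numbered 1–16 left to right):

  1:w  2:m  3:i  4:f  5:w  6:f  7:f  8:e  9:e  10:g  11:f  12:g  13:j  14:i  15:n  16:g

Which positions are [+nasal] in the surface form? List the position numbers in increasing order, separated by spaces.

1 2 9 13 14 15

From /m/ at 2 leftward: 1 /w/ → [+nasal]; word edge.
From /n/ at 15 leftward: 14 /i/ → [+nasal]; 13 /j/ → [+nasal]; 12 /g/ transparent; 11 /f/ transparent; 10 /g/ transparent; 9 /e/ → [+nasal]; bound reached.
Targets with no active source: positions 3 5 8 stay [-nasal].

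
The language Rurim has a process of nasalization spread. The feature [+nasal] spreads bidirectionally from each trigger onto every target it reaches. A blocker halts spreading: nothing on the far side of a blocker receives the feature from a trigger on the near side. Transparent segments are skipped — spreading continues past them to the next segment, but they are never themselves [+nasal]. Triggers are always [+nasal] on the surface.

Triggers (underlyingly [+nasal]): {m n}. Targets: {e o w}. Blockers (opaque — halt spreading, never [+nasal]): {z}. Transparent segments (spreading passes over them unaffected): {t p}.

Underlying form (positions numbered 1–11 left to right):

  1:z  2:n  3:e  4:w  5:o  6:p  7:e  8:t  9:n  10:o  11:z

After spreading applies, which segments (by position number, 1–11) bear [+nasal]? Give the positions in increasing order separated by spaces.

2 3 4 5 7 9 10

From /n/ at 2 rightward: 3 /e/ → [+nasal]; 4 /w/ → [+nasal]; 5 /o/ → [+nasal]; 6 /p/ transparent; 7 /e/ → [+nasal]; 8 /t/ transparent; 9 /n/ is itself a trigger — this domain ends here.
From /n/ at 2 leftward: 1 /z/ blocks.
From /n/ at 9 rightward: 10 /o/ → [+nasal]; 11 /z/ blocks.
From /n/ at 9 leftward: 8 /t/ transparent; 7 /e/ → [+nasal]; 6 /p/ transparent; 5 /o/ → [+nasal]; 4 /w/ → [+nasal]; 3 /e/ → [+nasal]; 2 /n/ is itself a trigger — this domain ends here.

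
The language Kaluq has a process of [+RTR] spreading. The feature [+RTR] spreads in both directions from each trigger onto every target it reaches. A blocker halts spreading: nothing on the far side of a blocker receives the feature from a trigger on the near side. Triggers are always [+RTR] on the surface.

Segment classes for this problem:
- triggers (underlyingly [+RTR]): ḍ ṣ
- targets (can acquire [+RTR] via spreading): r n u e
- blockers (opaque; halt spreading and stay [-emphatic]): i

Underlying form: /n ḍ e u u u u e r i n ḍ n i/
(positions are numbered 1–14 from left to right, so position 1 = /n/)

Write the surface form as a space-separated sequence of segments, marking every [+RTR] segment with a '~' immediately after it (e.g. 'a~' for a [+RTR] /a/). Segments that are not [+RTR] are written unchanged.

From /ḍ/ at 2 rightward: 3 /e/ → [+RTR]; 4 /u/ → [+RTR]; 5 /u/ → [+RTR]; 6 /u/ → [+RTR]; 7 /u/ → [+RTR]; 8 /e/ → [+RTR]; 9 /r/ → [+RTR]; 10 /i/ blocks.
From /ḍ/ at 2 leftward: 1 /n/ → [+RTR]; word edge.
From /ḍ/ at 12 rightward: 13 /n/ → [+RTR]; 14 /i/ blocks.
From /ḍ/ at 12 leftward: 11 /n/ → [+RTR]; 10 /i/ blocks.
[+RTR] positions on the surface: 1 2 3 4 5 6 7 8 9 11 12 13.

n~ ḍ~ e~ u~ u~ u~ u~ e~ r~ i n~ ḍ~ n~ i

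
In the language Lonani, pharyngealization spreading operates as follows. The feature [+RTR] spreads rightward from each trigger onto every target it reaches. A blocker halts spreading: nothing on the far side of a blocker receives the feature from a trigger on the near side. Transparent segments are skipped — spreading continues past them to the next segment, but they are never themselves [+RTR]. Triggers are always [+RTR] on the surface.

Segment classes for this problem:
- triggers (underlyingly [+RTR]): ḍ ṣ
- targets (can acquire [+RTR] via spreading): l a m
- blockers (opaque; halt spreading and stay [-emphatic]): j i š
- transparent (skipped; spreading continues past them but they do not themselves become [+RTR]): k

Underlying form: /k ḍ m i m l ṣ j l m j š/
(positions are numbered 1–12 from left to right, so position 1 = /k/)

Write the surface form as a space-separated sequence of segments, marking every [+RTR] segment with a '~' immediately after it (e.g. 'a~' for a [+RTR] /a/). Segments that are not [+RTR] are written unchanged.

From /ḍ/ at 2 rightward: 3 /m/ → [+RTR]; 4 /i/ blocks.
From /ṣ/ at 7 rightward: 8 /j/ blocks.
Targets with no active source: positions 5 6 9 10 stay [-emphatic].
[+RTR] positions on the surface: 2 3 7.

k ḍ~ m~ i m l ṣ~ j l m j š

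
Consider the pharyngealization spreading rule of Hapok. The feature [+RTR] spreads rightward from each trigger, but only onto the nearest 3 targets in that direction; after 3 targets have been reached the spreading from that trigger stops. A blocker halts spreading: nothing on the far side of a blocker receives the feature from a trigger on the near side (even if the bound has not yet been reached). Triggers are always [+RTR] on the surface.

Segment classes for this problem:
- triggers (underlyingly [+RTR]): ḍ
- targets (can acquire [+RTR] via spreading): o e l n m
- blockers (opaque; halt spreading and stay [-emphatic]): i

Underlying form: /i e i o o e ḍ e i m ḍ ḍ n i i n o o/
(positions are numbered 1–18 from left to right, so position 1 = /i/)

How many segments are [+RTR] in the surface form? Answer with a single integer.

From /ḍ/ at 7 rightward: 8 /e/ → [+RTR]; 9 /i/ blocks.
From /ḍ/ at 11 rightward: 12 /ḍ/ is itself a trigger — this domain ends here.
From /ḍ/ at 12 rightward: 13 /n/ → [+RTR]; 14 /i/ blocks.
Targets with no active source: positions 2 4 5 6 10 16 17 18 stay [-emphatic].
[+RTR] positions on the surface: 7 8 11 12 13.

5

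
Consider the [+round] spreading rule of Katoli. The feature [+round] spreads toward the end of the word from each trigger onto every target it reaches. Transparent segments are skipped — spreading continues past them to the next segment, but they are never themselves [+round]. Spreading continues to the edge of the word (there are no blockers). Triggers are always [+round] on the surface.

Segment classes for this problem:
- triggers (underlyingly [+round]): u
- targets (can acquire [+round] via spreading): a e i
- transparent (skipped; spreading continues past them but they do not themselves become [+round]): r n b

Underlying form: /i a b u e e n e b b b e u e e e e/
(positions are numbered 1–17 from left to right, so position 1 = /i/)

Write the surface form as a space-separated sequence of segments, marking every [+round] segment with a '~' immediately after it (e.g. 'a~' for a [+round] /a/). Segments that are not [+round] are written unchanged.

i a b u~ e~ e~ n e~ b b b e~ u~ e~ e~ e~ e~

From /u/ at 4 rightward: 5 /e/ → [+round]; 6 /e/ → [+round]; 7 /n/ transparent; 8 /e/ → [+round]; 9 /b/ transparent; 10 /b/ transparent; 11 /b/ transparent; 12 /e/ → [+round]; 13 /u/ is itself a trigger — this domain ends here.
From /u/ at 13 rightward: 14 /e/ → [+round]; 15 /e/ → [+round]; 16 /e/ → [+round]; 17 /e/ → [+round]; word edge.
Targets with no active source: positions 1 2 stay [-round].
[+round] positions on the surface: 4 5 6 8 12 13 14 15 16 17.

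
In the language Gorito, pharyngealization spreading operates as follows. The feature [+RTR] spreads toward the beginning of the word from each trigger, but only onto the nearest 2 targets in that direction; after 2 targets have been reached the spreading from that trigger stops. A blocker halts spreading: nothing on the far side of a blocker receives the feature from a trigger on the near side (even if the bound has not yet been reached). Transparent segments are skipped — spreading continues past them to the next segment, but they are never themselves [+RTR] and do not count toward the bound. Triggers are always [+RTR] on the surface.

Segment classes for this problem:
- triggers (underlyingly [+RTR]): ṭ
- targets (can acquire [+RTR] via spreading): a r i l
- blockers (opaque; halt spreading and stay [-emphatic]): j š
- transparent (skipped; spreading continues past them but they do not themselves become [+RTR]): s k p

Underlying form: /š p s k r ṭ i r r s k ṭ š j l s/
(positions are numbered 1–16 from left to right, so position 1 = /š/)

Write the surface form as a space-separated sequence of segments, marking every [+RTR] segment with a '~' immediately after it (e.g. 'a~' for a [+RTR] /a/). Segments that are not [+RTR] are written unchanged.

š p s k r~ ṭ~ i r~ r~ s k ṭ~ š j l s

From /ṭ/ at 6 leftward: 5 /r/ → [+RTR]; 4 /k/ transparent; 3 /s/ transparent; 2 /p/ transparent; 1 /š/ blocks.
From /ṭ/ at 12 leftward: 11 /k/ transparent; 10 /s/ transparent; 9 /r/ → [+RTR]; 8 /r/ → [+RTR]; bound reached.
Targets with no active source: positions 7 15 stay [-emphatic].
[+RTR] positions on the surface: 5 6 8 9 12.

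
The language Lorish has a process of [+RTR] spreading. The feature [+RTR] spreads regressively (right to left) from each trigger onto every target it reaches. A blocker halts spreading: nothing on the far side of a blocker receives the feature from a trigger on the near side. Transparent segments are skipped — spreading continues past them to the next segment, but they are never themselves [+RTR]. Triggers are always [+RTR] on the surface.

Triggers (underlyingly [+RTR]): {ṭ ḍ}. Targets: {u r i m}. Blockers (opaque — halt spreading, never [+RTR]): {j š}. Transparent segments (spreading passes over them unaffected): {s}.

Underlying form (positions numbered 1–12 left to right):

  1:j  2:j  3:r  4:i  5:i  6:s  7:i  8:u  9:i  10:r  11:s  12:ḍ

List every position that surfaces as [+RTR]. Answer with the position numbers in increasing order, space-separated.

From /ḍ/ at 12 leftward: 11 /s/ transparent; 10 /r/ → [+RTR]; 9 /i/ → [+RTR]; 8 /u/ → [+RTR]; 7 /i/ → [+RTR]; 6 /s/ transparent; 5 /i/ → [+RTR]; 4 /i/ → [+RTR]; 3 /r/ → [+RTR]; 2 /j/ blocks.

3 4 5 7 8 9 10 12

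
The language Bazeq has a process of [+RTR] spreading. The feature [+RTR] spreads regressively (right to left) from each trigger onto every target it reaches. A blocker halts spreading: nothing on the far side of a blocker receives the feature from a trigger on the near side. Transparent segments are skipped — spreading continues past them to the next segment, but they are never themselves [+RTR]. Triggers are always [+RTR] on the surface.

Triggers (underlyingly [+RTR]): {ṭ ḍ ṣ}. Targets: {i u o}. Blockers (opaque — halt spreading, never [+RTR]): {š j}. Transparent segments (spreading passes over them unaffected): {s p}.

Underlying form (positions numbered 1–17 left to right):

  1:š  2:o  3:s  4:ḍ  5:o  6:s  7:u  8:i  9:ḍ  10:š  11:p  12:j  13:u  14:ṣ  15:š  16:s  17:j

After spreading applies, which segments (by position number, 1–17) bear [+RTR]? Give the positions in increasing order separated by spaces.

2 4 5 7 8 9 13 14

From /ḍ/ at 4 leftward: 3 /s/ transparent; 2 /o/ → [+RTR]; 1 /š/ blocks.
From /ḍ/ at 9 leftward: 8 /i/ → [+RTR]; 7 /u/ → [+RTR]; 6 /s/ transparent; 5 /o/ → [+RTR]; 4 /ḍ/ is itself a trigger — this domain ends here.
From /ṣ/ at 14 leftward: 13 /u/ → [+RTR]; 12 /j/ blocks.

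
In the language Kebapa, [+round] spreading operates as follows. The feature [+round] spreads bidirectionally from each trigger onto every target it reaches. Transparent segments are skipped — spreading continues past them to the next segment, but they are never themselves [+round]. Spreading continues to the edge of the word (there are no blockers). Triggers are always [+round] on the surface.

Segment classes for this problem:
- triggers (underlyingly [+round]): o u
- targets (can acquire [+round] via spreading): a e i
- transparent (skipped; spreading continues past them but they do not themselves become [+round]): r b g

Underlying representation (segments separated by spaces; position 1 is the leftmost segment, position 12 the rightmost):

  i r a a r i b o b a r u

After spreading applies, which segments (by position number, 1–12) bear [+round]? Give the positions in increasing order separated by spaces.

1 3 4 6 8 10 12

From /o/ at 8 rightward: 9 /b/ transparent; 10 /a/ → [+round]; 11 /r/ transparent; 12 /u/ is itself a trigger — this domain ends here.
From /o/ at 8 leftward: 7 /b/ transparent; 6 /i/ → [+round]; 5 /r/ transparent; 4 /a/ → [+round]; 3 /a/ → [+round]; 2 /r/ transparent; 1 /i/ → [+round]; word edge.
From /u/ at 12 rightward: word edge.
From /u/ at 12 leftward: 11 /r/ transparent; 10 /a/ → [+round]; 9 /b/ transparent; 8 /o/ is itself a trigger — this domain ends here.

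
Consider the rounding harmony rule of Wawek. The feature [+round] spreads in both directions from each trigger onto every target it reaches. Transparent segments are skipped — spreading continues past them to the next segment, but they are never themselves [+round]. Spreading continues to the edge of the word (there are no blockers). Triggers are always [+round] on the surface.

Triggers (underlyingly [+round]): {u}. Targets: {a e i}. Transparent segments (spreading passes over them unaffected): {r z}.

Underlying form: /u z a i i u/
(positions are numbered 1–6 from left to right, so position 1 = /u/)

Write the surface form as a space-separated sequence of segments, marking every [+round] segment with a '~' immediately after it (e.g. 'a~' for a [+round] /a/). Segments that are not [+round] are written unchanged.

From /u/ at 1 rightward: 2 /z/ transparent; 3 /a/ → [+round]; 4 /i/ → [+round]; 5 /i/ → [+round]; 6 /u/ is itself a trigger — this domain ends here.
From /u/ at 1 leftward: word edge.
From /u/ at 6 rightward: word edge.
From /u/ at 6 leftward: 5 /i/ → [+round]; 4 /i/ → [+round]; 3 /a/ → [+round]; 2 /z/ transparent; 1 /u/ is itself a trigger — this domain ends here.
[+round] positions on the surface: 1 3 4 5 6.

u~ z a~ i~ i~ u~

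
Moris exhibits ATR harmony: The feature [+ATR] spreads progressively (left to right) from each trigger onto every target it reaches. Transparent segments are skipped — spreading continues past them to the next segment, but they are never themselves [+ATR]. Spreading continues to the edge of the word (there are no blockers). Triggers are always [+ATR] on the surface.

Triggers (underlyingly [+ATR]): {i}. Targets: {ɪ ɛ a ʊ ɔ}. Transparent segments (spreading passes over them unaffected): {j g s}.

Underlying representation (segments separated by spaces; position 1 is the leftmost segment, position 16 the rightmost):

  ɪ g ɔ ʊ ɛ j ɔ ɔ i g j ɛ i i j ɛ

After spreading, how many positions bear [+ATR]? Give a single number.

5

From /i/ at 9 rightward: 10 /g/ transparent; 11 /j/ transparent; 12 /ɛ/ → [+ATR]; 13 /i/ is itself a trigger — this domain ends here.
From /i/ at 13 rightward: 14 /i/ is itself a trigger — this domain ends here.
From /i/ at 14 rightward: 15 /j/ transparent; 16 /ɛ/ → [+ATR]; word edge.
Targets with no active source: positions 1 3 4 5 7 8 stay [-ATR].
[+ATR] positions on the surface: 9 12 13 14 16.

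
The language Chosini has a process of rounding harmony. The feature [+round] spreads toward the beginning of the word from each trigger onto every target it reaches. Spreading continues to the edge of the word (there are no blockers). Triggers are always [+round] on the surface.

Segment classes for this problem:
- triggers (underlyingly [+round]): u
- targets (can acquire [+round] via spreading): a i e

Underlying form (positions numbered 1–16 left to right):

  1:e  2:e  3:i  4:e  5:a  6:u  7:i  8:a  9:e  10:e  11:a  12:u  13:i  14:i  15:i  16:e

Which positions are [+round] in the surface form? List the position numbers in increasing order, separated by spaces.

1 2 3 4 5 6 7 8 9 10 11 12

From /u/ at 6 leftward: 5 /a/ → [+round]; 4 /e/ → [+round]; 3 /i/ → [+round]; 2 /e/ → [+round]; 1 /e/ → [+round]; word edge.
From /u/ at 12 leftward: 11 /a/ → [+round]; 10 /e/ → [+round]; 9 /e/ → [+round]; 8 /a/ → [+round]; 7 /i/ → [+round]; 6 /u/ is itself a trigger — this domain ends here.
Targets with no active source: positions 13 14 15 16 stay [-round].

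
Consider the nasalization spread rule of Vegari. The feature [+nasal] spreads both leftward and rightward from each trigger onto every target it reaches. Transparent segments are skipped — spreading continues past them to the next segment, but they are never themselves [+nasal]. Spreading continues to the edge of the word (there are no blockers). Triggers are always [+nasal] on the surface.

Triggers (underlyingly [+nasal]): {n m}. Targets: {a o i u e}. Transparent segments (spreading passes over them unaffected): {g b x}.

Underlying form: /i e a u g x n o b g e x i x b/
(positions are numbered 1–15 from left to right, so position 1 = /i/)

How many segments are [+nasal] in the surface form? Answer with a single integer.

8

From /n/ at 7 rightward: 8 /o/ → [+nasal]; 9 /b/ transparent; 10 /g/ transparent; 11 /e/ → [+nasal]; 12 /x/ transparent; 13 /i/ → [+nasal]; 14 /x/ transparent; 15 /b/ transparent; word edge.
From /n/ at 7 leftward: 6 /x/ transparent; 5 /g/ transparent; 4 /u/ → [+nasal]; 3 /a/ → [+nasal]; 2 /e/ → [+nasal]; 1 /i/ → [+nasal]; word edge.
[+nasal] positions on the surface: 1 2 3 4 7 8 11 13.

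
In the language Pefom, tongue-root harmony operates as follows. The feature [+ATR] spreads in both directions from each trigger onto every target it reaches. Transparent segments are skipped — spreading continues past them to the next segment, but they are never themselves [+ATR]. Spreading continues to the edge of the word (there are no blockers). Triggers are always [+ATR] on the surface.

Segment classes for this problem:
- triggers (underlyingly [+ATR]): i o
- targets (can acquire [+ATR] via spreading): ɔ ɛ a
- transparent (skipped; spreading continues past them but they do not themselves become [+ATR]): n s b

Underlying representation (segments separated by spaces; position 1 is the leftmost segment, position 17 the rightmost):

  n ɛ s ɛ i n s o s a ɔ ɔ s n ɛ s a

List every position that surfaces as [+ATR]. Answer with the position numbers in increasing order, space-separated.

2 4 5 8 10 11 12 15 17

From /i/ at 5 rightward: 6 /n/ transparent; 7 /s/ transparent; 8 /o/ is itself a trigger — this domain ends here.
From /i/ at 5 leftward: 4 /ɛ/ → [+ATR]; 3 /s/ transparent; 2 /ɛ/ → [+ATR]; 1 /n/ transparent; word edge.
From /o/ at 8 rightward: 9 /s/ transparent; 10 /a/ → [+ATR]; 11 /ɔ/ → [+ATR]; 12 /ɔ/ → [+ATR]; 13 /s/ transparent; 14 /n/ transparent; 15 /ɛ/ → [+ATR]; 16 /s/ transparent; 17 /a/ → [+ATR]; word edge.
From /o/ at 8 leftward: 7 /s/ transparent; 6 /n/ transparent; 5 /i/ is itself a trigger — this domain ends here.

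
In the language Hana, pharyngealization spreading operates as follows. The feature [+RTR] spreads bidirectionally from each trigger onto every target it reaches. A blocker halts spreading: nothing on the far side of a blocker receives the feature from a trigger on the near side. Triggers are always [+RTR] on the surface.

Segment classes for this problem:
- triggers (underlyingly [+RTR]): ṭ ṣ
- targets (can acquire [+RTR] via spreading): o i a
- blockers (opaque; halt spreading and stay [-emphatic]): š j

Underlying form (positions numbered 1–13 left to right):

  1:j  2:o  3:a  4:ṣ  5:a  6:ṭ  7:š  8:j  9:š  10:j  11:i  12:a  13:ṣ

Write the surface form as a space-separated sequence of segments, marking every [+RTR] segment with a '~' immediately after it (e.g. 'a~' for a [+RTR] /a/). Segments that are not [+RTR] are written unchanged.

j o~ a~ ṣ~ a~ ṭ~ š j š j i~ a~ ṣ~

From /ṣ/ at 4 rightward: 5 /a/ → [+RTR]; 6 /ṭ/ is itself a trigger — this domain ends here.
From /ṣ/ at 4 leftward: 3 /a/ → [+RTR]; 2 /o/ → [+RTR]; 1 /j/ blocks.
From /ṭ/ at 6 rightward: 7 /š/ blocks.
From /ṭ/ at 6 leftward: 5 /a/ → [+RTR]; 4 /ṣ/ is itself a trigger — this domain ends here.
From /ṣ/ at 13 rightward: word edge.
From /ṣ/ at 13 leftward: 12 /a/ → [+RTR]; 11 /i/ → [+RTR]; 10 /j/ blocks.
[+RTR] positions on the surface: 2 3 4 5 6 11 12 13.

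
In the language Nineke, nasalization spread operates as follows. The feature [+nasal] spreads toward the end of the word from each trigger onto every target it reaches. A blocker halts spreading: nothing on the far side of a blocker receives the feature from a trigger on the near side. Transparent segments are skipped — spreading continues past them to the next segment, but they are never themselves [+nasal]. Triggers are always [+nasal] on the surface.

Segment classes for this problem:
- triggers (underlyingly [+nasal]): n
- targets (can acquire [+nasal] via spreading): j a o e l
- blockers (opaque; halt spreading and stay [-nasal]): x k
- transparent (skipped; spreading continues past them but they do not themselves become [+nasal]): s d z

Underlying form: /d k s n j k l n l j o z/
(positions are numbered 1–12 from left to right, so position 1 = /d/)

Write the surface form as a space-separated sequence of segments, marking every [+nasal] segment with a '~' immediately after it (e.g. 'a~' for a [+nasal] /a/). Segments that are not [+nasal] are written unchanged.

d k s n~ j~ k l n~ l~ j~ o~ z

From /n/ at 4 rightward: 5 /j/ → [+nasal]; 6 /k/ blocks.
From /n/ at 8 rightward: 9 /l/ → [+nasal]; 10 /j/ → [+nasal]; 11 /o/ → [+nasal]; 12 /z/ transparent; word edge.
Target with no active source: position 7 stays [-nasal].
[+nasal] positions on the surface: 4 5 8 9 10 11.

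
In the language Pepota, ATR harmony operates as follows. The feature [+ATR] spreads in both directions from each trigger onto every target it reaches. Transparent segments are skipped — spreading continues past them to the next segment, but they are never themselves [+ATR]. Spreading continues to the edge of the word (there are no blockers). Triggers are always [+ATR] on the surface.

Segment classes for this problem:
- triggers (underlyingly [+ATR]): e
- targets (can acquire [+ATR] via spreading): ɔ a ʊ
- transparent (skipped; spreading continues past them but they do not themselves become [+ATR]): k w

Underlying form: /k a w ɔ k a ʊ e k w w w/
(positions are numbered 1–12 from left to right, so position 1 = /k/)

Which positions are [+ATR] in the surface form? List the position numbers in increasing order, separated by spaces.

From /e/ at 8 rightward: 9 /k/ transparent; 10 /w/ transparent; 11 /w/ transparent; 12 /w/ transparent; word edge.
From /e/ at 8 leftward: 7 /ʊ/ → [+ATR]; 6 /a/ → [+ATR]; 5 /k/ transparent; 4 /ɔ/ → [+ATR]; 3 /w/ transparent; 2 /a/ → [+ATR]; 1 /k/ transparent; word edge.

2 4 6 7 8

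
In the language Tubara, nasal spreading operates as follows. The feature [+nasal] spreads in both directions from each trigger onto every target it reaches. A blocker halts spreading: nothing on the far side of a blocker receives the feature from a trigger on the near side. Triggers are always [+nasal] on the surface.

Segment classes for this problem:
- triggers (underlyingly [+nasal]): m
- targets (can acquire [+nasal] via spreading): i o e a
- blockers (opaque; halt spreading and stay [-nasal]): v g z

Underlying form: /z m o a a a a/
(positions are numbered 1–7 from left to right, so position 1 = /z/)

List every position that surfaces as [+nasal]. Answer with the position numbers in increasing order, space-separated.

From /m/ at 2 rightward: 3 /o/ → [+nasal]; 4 /a/ → [+nasal]; 5 /a/ → [+nasal]; 6 /a/ → [+nasal]; 7 /a/ → [+nasal]; word edge.
From /m/ at 2 leftward: 1 /z/ blocks.

2 3 4 5 6 7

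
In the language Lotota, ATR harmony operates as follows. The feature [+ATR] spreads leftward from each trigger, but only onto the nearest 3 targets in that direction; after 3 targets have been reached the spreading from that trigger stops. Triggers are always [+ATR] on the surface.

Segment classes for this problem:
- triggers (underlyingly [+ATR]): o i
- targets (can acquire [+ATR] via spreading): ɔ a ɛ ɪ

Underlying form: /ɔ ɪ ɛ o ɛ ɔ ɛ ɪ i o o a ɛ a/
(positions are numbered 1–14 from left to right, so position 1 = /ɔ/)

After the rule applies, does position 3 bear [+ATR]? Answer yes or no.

From /o/ at 4 leftward: 3 /ɛ/ → [+ATR]; 2 /ɪ/ → [+ATR]; 1 /ɔ/ → [+ATR]; bound reached.
From /i/ at 9 leftward: 8 /ɪ/ → [+ATR]; 7 /ɛ/ → [+ATR]; 6 /ɔ/ → [+ATR]; bound reached.
From /o/ at 10 leftward: 9 /i/ is itself a trigger — this domain ends here.
From /o/ at 11 leftward: 10 /o/ is itself a trigger — this domain ends here.
Targets with no active source: positions 5 12 13 14 stay [-ATR].
[+ATR] positions on the surface: 1 2 3 4 6 7 8 9 10 11.

yes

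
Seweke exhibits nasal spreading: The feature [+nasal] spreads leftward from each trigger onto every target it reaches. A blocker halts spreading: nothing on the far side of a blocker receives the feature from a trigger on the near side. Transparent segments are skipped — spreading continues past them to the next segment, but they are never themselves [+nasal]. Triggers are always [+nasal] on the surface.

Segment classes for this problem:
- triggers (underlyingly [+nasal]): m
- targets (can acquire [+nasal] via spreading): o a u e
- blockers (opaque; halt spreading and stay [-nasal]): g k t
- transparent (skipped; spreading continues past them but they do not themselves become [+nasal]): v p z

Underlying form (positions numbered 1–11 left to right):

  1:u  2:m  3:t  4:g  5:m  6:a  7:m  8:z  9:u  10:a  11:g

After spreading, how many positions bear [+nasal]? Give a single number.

5

From /m/ at 2 leftward: 1 /u/ → [+nasal]; word edge.
From /m/ at 5 leftward: 4 /g/ blocks.
From /m/ at 7 leftward: 6 /a/ → [+nasal]; 5 /m/ is itself a trigger — this domain ends here.
Targets with no active source: positions 9 10 stay [-nasal].
[+nasal] positions on the surface: 1 2 5 6 7.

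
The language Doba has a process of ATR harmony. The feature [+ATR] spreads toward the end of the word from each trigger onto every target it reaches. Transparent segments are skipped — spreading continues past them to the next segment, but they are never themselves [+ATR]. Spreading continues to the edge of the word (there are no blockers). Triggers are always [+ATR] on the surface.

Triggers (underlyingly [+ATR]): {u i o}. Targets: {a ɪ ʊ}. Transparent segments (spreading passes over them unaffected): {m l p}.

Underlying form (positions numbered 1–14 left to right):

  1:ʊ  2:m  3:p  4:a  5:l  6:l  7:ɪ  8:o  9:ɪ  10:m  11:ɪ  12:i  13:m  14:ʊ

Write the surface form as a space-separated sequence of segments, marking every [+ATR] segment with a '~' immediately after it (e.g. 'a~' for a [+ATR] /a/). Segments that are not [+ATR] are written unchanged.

From /o/ at 8 rightward: 9 /ɪ/ → [+ATR]; 10 /m/ transparent; 11 /ɪ/ → [+ATR]; 12 /i/ is itself a trigger — this domain ends here.
From /i/ at 12 rightward: 13 /m/ transparent; 14 /ʊ/ → [+ATR]; word edge.
Targets with no active source: positions 1 4 7 stay [-ATR].
[+ATR] positions on the surface: 8 9 11 12 14.

ʊ m p a l l ɪ o~ ɪ~ m ɪ~ i~ m ʊ~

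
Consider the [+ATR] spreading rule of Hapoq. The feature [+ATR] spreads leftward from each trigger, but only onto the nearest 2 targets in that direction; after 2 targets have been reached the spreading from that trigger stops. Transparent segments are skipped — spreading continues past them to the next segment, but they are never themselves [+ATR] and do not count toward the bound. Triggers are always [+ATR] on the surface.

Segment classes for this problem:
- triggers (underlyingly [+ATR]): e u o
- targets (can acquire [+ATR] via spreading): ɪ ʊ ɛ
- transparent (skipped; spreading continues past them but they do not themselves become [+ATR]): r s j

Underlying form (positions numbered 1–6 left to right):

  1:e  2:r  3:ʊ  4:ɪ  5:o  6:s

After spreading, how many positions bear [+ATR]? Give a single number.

From /e/ at 1 leftward: word edge.
From /o/ at 5 leftward: 4 /ɪ/ → [+ATR]; 3 /ʊ/ → [+ATR]; bound reached.
[+ATR] positions on the surface: 1 3 4 5.

4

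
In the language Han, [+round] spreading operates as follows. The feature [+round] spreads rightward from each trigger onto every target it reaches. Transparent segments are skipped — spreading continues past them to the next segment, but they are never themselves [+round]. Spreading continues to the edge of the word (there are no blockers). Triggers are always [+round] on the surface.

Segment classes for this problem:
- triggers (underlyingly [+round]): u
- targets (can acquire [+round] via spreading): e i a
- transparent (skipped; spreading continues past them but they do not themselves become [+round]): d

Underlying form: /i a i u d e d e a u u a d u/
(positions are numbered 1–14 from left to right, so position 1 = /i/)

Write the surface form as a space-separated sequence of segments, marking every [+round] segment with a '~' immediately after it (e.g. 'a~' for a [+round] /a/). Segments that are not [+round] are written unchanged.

i a i u~ d e~ d e~ a~ u~ u~ a~ d u~

From /u/ at 4 rightward: 5 /d/ transparent; 6 /e/ → [+round]; 7 /d/ transparent; 8 /e/ → [+round]; 9 /a/ → [+round]; 10 /u/ is itself a trigger — this domain ends here.
From /u/ at 10 rightward: 11 /u/ is itself a trigger — this domain ends here.
From /u/ at 11 rightward: 12 /a/ → [+round]; 13 /d/ transparent; 14 /u/ is itself a trigger — this domain ends here.
From /u/ at 14 rightward: word edge.
Targets with no active source: positions 1 2 3 stay [-round].
[+round] positions on the surface: 4 6 8 9 10 11 12 14.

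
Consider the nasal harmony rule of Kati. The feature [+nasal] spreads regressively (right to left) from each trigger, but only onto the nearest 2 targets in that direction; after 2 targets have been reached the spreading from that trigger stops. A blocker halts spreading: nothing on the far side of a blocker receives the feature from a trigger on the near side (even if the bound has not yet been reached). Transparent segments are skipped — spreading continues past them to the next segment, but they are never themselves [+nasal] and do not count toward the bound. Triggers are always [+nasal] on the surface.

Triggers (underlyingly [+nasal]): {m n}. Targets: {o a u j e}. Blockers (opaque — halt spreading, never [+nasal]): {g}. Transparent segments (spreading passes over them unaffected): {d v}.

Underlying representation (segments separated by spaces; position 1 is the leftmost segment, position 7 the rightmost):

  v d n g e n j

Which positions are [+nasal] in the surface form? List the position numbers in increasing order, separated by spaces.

3 5 6

From /n/ at 3 leftward: 2 /d/ transparent; 1 /v/ transparent; word edge.
From /n/ at 6 leftward: 5 /e/ → [+nasal]; 4 /g/ blocks.
Target with no active source: position 7 stays [-nasal].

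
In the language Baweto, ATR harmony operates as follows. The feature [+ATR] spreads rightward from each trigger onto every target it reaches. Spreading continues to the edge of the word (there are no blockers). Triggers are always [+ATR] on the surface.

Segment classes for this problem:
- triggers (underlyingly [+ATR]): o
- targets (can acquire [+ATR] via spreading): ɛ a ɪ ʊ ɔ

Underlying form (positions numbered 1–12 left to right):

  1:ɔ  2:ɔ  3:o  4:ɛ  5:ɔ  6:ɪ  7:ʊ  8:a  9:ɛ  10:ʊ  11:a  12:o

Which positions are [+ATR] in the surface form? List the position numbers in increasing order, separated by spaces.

From /o/ at 3 rightward: 4 /ɛ/ → [+ATR]; 5 /ɔ/ → [+ATR]; 6 /ɪ/ → [+ATR]; 7 /ʊ/ → [+ATR]; 8 /a/ → [+ATR]; 9 /ɛ/ → [+ATR]; 10 /ʊ/ → [+ATR]; 11 /a/ → [+ATR]; 12 /o/ is itself a trigger — this domain ends here.
From /o/ at 12 rightward: word edge.
Targets with no active source: positions 1 2 stay [-ATR].

3 4 5 6 7 8 9 10 11 12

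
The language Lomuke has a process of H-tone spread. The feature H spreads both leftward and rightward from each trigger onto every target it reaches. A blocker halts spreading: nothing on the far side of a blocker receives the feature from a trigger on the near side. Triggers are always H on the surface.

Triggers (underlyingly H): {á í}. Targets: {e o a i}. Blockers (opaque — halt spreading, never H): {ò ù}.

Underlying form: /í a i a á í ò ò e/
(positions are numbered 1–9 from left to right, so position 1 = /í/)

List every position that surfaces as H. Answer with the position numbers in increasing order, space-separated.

From /í/ at 1 rightward: 2 /a/ → H; 3 /i/ → H; 4 /a/ → H; 5 /á/ is itself a trigger — this domain ends here.
From /í/ at 1 leftward: word edge.
From /á/ at 5 rightward: 6 /í/ is itself a trigger — this domain ends here.
From /á/ at 5 leftward: 4 /a/ → H; 3 /i/ → H; 2 /a/ → H; 1 /í/ is itself a trigger — this domain ends here.
From /í/ at 6 rightward: 7 /ò/ blocks.
From /í/ at 6 leftward: 5 /á/ is itself a trigger — this domain ends here.
Target with no active source: position 9 stays [-high tone].

1 2 3 4 5 6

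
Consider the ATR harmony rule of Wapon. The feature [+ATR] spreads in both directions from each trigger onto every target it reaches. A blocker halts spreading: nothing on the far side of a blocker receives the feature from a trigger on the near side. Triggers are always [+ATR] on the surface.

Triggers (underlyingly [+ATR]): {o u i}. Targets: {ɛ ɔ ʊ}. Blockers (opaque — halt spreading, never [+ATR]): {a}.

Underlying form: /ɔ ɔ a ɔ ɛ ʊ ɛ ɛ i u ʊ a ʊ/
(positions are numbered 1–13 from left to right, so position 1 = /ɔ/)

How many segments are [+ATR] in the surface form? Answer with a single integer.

From /i/ at 9 rightward: 10 /u/ is itself a trigger — this domain ends here.
From /i/ at 9 leftward: 8 /ɛ/ → [+ATR]; 7 /ɛ/ → [+ATR]; 6 /ʊ/ → [+ATR]; 5 /ɛ/ → [+ATR]; 4 /ɔ/ → [+ATR]; 3 /a/ blocks.
From /u/ at 10 rightward: 11 /ʊ/ → [+ATR]; 12 /a/ blocks.
From /u/ at 10 leftward: 9 /i/ is itself a trigger — this domain ends here.
Targets with no active source: positions 1 2 13 stay [-ATR].
[+ATR] positions on the surface: 4 5 6 7 8 9 10 11.

8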